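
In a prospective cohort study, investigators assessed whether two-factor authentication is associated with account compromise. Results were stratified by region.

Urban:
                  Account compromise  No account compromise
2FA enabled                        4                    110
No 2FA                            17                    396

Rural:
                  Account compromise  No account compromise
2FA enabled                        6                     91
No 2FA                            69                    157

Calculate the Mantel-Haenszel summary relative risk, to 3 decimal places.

0.301

RR_MH = Σ(aᵢ·n₀ᵢ/nᵢ) / Σ(cᵢ·n₁ᵢ/nᵢ), with n₁ᵢ = aᵢ+bᵢ (exposed), n₀ᵢ = cᵢ+dᵢ (unexposed), nᵢ = n₁ᵢ+n₀ᵢ.
Stratum 1 (Urban): n₁ = 114, n₀ = 413, n = 527; a·n₀/n = 4·413/527 = 3.1347; c·n₁/n = 17·114/527 = 3.6774
Stratum 2 (Rural): n₁ = 97, n₀ = 226, n = 323; a·n₀/n = 6·226/323 = 4.1981; c·n₁/n = 69·97/323 = 20.7214
RR_MH = (3.1347 + 4.1981) / (3.6774 + 20.7214) = 7.3329 / 24.3988 = 0.30054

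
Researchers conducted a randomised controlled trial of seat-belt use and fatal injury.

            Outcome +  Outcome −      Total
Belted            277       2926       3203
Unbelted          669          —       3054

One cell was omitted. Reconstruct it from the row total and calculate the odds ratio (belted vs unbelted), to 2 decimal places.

The missing cell is in the unexposed row: 3054 − 669 = 2385.
So a = 277, b = 2926, c = 669, d = 2385.
OR = (a·d)/(b·c) = (277 × 2385) / (2926 × 669) = 660645 / 1957494 = 0.33750

0.34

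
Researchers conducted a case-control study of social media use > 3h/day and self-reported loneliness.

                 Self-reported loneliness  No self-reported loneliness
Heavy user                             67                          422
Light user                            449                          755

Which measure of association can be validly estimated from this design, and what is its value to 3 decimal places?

Cells: a = 67, b = 422, c = 449, d = 755.
This is a case-control study: participants were sampled on outcome status, so risks in the source population cannot be estimated directly — relative risk is not valid here. The odds ratio is the appropriate measure.
OR = (a·d)/(b·c) = (67 × 755) / (422 × 449) = 50585 / 189478 = 0.26697

0.267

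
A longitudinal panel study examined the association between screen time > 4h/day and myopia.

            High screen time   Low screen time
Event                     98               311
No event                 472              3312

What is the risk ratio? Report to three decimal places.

Reading the table with exposure as columns: a = 98 (High screen time, case), b = 472 (High screen time, non-case), c = 311 (Low screen time, case), d = 3312.
Risk in exposed = 98/570 = 0.17193; risk in unexposed = 311/3623 = 0.08584.
RR = 0.17193 / 0.08584 = 2.00290
The risk among the exposed is 2.00 times that among the unexposed.

2.003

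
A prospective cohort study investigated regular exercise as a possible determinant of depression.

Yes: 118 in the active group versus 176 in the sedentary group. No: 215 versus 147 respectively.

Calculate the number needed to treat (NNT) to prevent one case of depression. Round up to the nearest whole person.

Risk in treated group = 118/333 = 0.35435; risk in control = 176/323 = 0.54489.
Absolute risk reduction = 0.54489 − 0.35435 = 0.19054
NNT = 1 / ARR = 1 / 0.19054 = 5.248 → round up → 6

6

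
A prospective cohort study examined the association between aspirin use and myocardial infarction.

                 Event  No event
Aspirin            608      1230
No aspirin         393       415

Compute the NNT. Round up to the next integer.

7

Risk in treated group = 608/1838 = 0.33079; risk in control = 393/808 = 0.48639.
Absolute risk reduction = 0.48639 − 0.33079 = 0.15559
NNT = 1 / ARR = 1 / 0.15559 = 6.427 → round up → 7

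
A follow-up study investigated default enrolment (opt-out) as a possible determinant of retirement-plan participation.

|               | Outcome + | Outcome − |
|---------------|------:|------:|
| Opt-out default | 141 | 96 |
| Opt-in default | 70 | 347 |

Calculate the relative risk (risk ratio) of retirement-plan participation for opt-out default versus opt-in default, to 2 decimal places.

3.54

Cells: a = 141, b = 96, c = 70, d = 347.
Risk in exposed = 141/237 = 0.59494; risk in unexposed = 70/417 = 0.16787.
RR = 0.59494 / 0.16787 = 3.54412
The risk among the exposed is 3.54 times that among the unexposed.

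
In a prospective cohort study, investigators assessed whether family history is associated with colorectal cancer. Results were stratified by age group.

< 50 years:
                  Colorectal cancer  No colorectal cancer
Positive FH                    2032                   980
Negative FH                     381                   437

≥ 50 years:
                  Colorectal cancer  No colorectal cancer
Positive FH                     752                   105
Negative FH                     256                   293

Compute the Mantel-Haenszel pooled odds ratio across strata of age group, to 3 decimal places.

OR_MH = Σ(aᵢdᵢ/nᵢ) / Σ(bᵢcᵢ/nᵢ), where nᵢ is the stratum total.
Stratum 1 (< 50 years): n = 3830; a·d/n = 2032·437/3830 = 231.8496; b·c/n = 980·381/3830 = 97.4883
Stratum 2 (≥ 50 years): n = 1406; a·d/n = 752·293/1406 = 156.7112; b·c/n = 105·256/1406 = 19.1181
OR_MH = (231.8496 + 156.7112) / (97.4883 + 19.1181) = 388.5608 / 116.6063 = 3.33225

3.332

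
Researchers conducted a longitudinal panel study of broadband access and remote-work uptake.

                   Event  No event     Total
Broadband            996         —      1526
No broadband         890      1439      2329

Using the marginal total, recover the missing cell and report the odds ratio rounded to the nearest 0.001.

3.038

The missing cell is in the exposed row: 1526 − 996 = 530.
So a = 996, b = 530, c = 890, d = 1439.
OR = (a·d)/(b·c) = (996 × 1439) / (530 × 890) = 1433244 / 471700 = 3.03847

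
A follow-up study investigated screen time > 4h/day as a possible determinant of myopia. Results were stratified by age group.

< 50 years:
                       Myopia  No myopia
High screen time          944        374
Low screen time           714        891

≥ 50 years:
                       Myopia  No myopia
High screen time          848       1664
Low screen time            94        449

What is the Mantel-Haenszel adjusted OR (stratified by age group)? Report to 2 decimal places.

2.89

OR_MH = Σ(aᵢdᵢ/nᵢ) / Σ(bᵢcᵢ/nᵢ), where nᵢ is the stratum total.
Stratum 1 (< 50 years): n = 2923; a·d/n = 944·891/2923 = 287.7537; b·c/n = 374·714/2923 = 91.3568
Stratum 2 (≥ 50 years): n = 3055; a·d/n = 848·449/3055 = 124.6324; b·c/n = 1664·94/3055 = 51.2000
OR_MH = (287.7537 + 124.6324) / (91.3568 + 51.2000) = 412.3861 / 142.5568 = 2.89278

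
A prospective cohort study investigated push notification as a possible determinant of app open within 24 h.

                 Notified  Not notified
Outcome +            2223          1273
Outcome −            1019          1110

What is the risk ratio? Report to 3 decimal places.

Reading the table with exposure as columns: a = 2223 (Notified, case), b = 1019 (Notified, non-case), c = 1273 (Not notified, case), d = 1110.
Risk in exposed = 2223/3242 = 0.68569; risk in unexposed = 1273/2383 = 0.53420.
RR = 0.68569 / 0.53420 = 1.28358
The risk among the exposed is 1.28 times that among the unexposed.

1.284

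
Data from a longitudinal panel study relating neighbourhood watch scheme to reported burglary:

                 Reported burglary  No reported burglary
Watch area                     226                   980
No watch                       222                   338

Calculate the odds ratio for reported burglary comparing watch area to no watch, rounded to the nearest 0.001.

0.351

Cells: a = 226, b = 980, c = 222, d = 338.
OR = (a·d)/(b·c) = (226 × 338) / (980 × 222) = 76388 / 217560 = 0.35111
Exposure is associated with lower odds of reported burglary (OR = 0.35 < 1).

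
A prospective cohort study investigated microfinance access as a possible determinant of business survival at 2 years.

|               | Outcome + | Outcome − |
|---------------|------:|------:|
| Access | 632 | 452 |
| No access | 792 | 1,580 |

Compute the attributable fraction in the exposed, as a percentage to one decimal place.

42.7

Cells: a = 632, b = 452, c = 792, d = 1580.
Risk in exposed = 632/1084 = 0.58303; risk in unexposed = 792/2372 = 0.33390.
RR = 0.58303/0.33390 = 1.74613
AR% = (RR − 1)/RR × 100 = (1.74613 − 1)/1.74613 × 100 = 42.7306%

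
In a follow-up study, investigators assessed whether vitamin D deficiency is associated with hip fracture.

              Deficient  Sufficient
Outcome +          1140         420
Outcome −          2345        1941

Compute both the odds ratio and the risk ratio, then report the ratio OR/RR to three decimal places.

Reading the table with exposure as columns: a = 1140 (Deficient, case), b = 2345 (Deficient, non-case), c = 420 (Sufficient, case), d = 1941.
OR = (1140·1941)/(2345·420) = 2212740/984900 = 2.24666
Risk in exposed = 1140/3485 = 0.32712; risk in unexposed = 420/2361 = 0.17789; RR = 1.83886
OR/RR = 2.24666 / 1.83886 = 1.22177
The outcome is not rare, so the OR lies further from 1 than the RR.

1.222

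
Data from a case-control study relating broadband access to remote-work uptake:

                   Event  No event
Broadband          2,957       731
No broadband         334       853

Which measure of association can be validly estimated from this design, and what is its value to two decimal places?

10.33

Cells: a = 2957, b = 731, c = 334, d = 853.
This is a case-control study: participants were sampled on outcome status, so risks in the source population cannot be estimated directly — relative risk is not valid here. The odds ratio is the appropriate measure.
OR = (a·d)/(b·c) = (2957 × 853) / (731 × 334) = 2522321 / 244154 = 10.33086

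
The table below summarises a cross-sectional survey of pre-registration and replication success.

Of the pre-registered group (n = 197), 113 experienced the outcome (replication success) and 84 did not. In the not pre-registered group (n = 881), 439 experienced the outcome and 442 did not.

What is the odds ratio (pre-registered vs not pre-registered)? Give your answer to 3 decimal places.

From the description: a = 113, b = 84, c = 439, d = 442.
OR = (a·d)/(b·c) = (113 × 442) / (84 × 439) = 49946 / 36876 = 1.35443
The odds of replication success are about 1.35 times as high in the pre-registered group.

1.354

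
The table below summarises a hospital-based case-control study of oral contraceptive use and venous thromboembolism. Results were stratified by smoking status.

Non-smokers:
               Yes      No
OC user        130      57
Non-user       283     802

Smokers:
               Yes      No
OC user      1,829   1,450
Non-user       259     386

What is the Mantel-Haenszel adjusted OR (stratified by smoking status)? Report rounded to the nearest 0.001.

2.416

OR_MH = Σ(aᵢdᵢ/nᵢ) / Σ(bᵢcᵢ/nᵢ), where nᵢ is the stratum total.
Stratum 1 (Non-smokers): n = 1272; a·d/n = 130·802/1272 = 81.9654; b·c/n = 57·283/1272 = 12.6816
Stratum 2 (Smokers): n = 3924; a·d/n = 1829·386/3924 = 179.9169; b·c/n = 1450·259/3924 = 95.7059
OR_MH = (81.9654 + 179.9169) / (12.6816 + 95.7059) = 261.8823 / 108.3875 = 2.41617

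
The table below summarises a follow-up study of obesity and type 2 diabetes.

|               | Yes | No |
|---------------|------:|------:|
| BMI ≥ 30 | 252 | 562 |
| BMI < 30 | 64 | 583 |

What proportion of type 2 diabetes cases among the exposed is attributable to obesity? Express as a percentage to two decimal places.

68.05

Cells: a = 252, b = 562, c = 64, d = 583.
Risk in exposed = 252/814 = 0.30958; risk in unexposed = 64/647 = 0.09892.
RR = 0.30958/0.09892 = 3.12968
AR% = (RR − 1)/RR × 100 = (3.12968 − 1)/3.12968 × 100 = 68.0479%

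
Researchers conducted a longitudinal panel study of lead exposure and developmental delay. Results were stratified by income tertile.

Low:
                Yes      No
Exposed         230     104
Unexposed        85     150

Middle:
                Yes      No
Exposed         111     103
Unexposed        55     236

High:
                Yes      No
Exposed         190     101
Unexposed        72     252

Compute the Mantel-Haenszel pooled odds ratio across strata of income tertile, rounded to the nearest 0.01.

OR_MH = Σ(aᵢdᵢ/nᵢ) / Σ(bᵢcᵢ/nᵢ), where nᵢ is the stratum total.
Stratum 1 (Low): n = 569; a·d/n = 230·150/569 = 60.6327; b·c/n = 104·85/569 = 15.5360
Stratum 2 (Middle): n = 505; a·d/n = 111·236/505 = 51.8733; b·c/n = 103·55/505 = 11.2178
Stratum 3 (High): n = 615; a·d/n = 190·252/615 = 77.8537; b·c/n = 101·72/615 = 11.8244
OR_MH = (60.6327 + 51.8733 + 77.8537) / (15.5360 + 11.2178 + 11.8244) = 190.3596 / 38.5782 = 4.93438

4.93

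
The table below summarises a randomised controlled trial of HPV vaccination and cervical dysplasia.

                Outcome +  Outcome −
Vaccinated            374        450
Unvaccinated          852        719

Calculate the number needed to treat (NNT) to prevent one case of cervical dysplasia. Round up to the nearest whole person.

Risk in treated group = 374/824 = 0.45388; risk in control = 852/1571 = 0.54233.
Absolute risk reduction = 0.54233 − 0.45388 = 0.08845
NNT = 1 / ARR = 1 / 0.08845 = 11.306 → round up → 12

12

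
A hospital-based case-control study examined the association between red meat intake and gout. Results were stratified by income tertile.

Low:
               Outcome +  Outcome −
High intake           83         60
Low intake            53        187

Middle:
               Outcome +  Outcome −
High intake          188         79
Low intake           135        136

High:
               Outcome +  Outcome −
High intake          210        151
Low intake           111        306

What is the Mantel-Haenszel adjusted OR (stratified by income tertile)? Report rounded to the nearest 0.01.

OR_MH = Σ(aᵢdᵢ/nᵢ) / Σ(bᵢcᵢ/nᵢ), where nᵢ is the stratum total.
Stratum 1 (Low): n = 383; a·d/n = 83·187/383 = 40.5248; b·c/n = 60·53/383 = 8.3029
Stratum 2 (Middle): n = 538; a·d/n = 188·136/538 = 47.5242; b·c/n = 79·135/538 = 19.8234
Stratum 3 (High): n = 778; a·d/n = 210·306/778 = 82.5964; b·c/n = 151·111/778 = 21.5437
OR_MH = (40.5248 + 47.5242 + 82.5964) / (8.3029 + 19.8234 + 21.5437) = 170.6454 / 49.6700 = 3.43558

3.44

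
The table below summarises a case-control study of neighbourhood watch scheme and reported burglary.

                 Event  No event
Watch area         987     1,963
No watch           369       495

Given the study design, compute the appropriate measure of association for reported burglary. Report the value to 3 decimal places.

0.674

Cells: a = 987, b = 1963, c = 369, d = 495.
This is a case-control study: participants were sampled on outcome status, so risks in the source population cannot be estimated directly — relative risk is not valid here. The odds ratio is the appropriate measure.
OR = (a·d)/(b·c) = (987 × 495) / (1963 × 369) = 488565 / 724347 = 0.67449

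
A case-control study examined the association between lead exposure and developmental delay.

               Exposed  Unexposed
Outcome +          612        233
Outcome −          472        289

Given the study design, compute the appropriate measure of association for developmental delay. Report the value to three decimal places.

1.608

Reading the table with exposure as columns: a = 612 (Exposed, case), b = 472 (Exposed, non-case), c = 233 (Unexposed, case), d = 289.
This is a case-control study: participants were sampled on outcome status, so risks in the source population cannot be estimated directly — relative risk is not valid here. The odds ratio is the appropriate measure.
OR = (a·d)/(b·c) = (612 × 289) / (472 × 233) = 176868 / 109976 = 1.60824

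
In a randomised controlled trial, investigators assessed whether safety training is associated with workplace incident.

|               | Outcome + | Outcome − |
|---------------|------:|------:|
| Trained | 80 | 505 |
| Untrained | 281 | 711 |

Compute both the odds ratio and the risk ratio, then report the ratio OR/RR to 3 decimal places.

0.830

Cells: a = 80, b = 505, c = 281, d = 711.
OR = (80·711)/(505·281) = 56880/141905 = 0.40083
Risk in exposed = 80/585 = 0.13675; risk in unexposed = 281/992 = 0.28327; RR = 0.48277
OR/RR = 0.40083 / 0.48277 = 0.83028
The outcome is not rare, so the OR lies further from 1 than the RR.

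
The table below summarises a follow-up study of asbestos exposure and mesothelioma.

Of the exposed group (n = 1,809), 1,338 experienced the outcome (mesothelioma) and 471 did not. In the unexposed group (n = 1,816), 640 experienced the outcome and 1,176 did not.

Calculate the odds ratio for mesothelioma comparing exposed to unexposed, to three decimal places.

5.220

From the description: a = 1338, b = 471, c = 640, d = 1176.
OR = (a·d)/(b·c) = (1338 × 1176) / (471 × 640) = 1573488 / 301440 = 5.21990
The odds of mesothelioma are about 5.22 times as high in the exposed group.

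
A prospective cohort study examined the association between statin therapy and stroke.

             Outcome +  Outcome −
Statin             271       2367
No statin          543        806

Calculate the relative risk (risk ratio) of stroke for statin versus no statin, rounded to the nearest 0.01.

0.26

Cells: a = 271, b = 2367, c = 543, d = 806.
Risk in exposed = 271/2638 = 0.10273; risk in unexposed = 543/1349 = 0.40252.
RR = 0.10273 / 0.40252 = 0.25522
The risk is 74% lower among the exposed than among the unexposed.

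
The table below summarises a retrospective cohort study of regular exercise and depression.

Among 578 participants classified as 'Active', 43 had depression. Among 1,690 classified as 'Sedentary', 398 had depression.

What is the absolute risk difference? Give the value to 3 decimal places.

From the description: a = 43, b = 535, c = 398, d = 1292.
Risk in exposed = 43/578 = 0.074394; risk in unexposed = 398/1690 = 0.235503.
Risk difference = 0.074394 − 0.235503 = -0.161108

-0.161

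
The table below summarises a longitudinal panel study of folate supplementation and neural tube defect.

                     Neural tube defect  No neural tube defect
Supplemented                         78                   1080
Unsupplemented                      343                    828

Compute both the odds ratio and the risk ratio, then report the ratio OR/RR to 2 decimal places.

0.76

Cells: a = 78, b = 1080, c = 343, d = 828.
OR = (78·828)/(1080·343) = 64584/370440 = 0.17434
Risk in exposed = 78/1158 = 0.06736; risk in unexposed = 343/1171 = 0.29291; RR = 0.22996
OR/RR = 0.17434 / 0.22996 = 0.75816
The outcome is not rare, so the OR lies further from 1 than the RR.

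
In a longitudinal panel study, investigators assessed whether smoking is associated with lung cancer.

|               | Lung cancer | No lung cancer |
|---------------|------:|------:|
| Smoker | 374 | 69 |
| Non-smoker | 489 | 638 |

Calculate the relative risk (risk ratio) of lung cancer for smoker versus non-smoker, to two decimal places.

1.95

Cells: a = 374, b = 69, c = 489, d = 638.
Risk in exposed = 374/443 = 0.84424; risk in unexposed = 489/1127 = 0.43390.
RR = 0.84424 / 0.43390 = 1.94573
The risk among the exposed is 1.95 times that among the unexposed.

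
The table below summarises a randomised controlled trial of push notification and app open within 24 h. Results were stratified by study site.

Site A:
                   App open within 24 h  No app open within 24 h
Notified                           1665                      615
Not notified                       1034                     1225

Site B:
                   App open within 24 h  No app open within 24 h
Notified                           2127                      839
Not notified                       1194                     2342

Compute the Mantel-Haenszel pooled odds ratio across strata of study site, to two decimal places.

OR_MH = Σ(aᵢdᵢ/nᵢ) / Σ(bᵢcᵢ/nᵢ), where nᵢ is the stratum total.
Stratum 1 (Site A): n = 4539; a·d/n = 1665·1225/4539 = 449.3556; b·c/n = 615·1034/4539 = 140.0991
Stratum 2 (Site B): n = 6502; a·d/n = 2127·2342/6502 = 766.1387; b·c/n = 839·1194/6502 = 154.0704
OR_MH = (449.3556 + 766.1387) / (140.0991 + 154.0704) = 1215.4943 / 294.1696 = 4.13195

4.13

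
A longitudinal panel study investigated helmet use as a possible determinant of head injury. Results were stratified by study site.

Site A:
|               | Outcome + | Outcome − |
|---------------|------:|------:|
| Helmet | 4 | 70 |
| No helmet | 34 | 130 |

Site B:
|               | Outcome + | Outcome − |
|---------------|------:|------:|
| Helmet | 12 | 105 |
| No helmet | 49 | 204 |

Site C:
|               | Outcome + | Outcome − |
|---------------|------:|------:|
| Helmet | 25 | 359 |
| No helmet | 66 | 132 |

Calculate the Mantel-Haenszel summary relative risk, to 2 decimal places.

RR_MH = Σ(aᵢ·n₀ᵢ/nᵢ) / Σ(cᵢ·n₁ᵢ/nᵢ), with n₁ᵢ = aᵢ+bᵢ (exposed), n₀ᵢ = cᵢ+dᵢ (unexposed), nᵢ = n₁ᵢ+n₀ᵢ.
Stratum 1 (Site A): n₁ = 74, n₀ = 164, n = 238; a·n₀/n = 4·164/238 = 2.7563; c·n₁/n = 34·74/238 = 10.5714
Stratum 2 (Site B): n₁ = 117, n₀ = 253, n = 370; a·n₀/n = 12·253/370 = 8.2054; c·n₁/n = 49·117/370 = 15.4946
Stratum 3 (Site C): n₁ = 384, n₀ = 198, n = 582; a·n₀/n = 25·198/582 = 8.5052; c·n₁/n = 66·384/582 = 43.5464
RR_MH = (2.7563 + 8.2054 + 8.5052) / (10.5714 + 15.4946 + 43.5464) = 19.4669 / 69.6124 = 0.27965

0.28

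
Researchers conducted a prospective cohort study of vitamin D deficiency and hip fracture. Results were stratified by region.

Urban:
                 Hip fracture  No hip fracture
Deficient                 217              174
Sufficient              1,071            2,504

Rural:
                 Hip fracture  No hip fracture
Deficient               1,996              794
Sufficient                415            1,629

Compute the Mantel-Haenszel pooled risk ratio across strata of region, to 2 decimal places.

3.01

RR_MH = Σ(aᵢ·n₀ᵢ/nᵢ) / Σ(cᵢ·n₁ᵢ/nᵢ), with n₁ᵢ = aᵢ+bᵢ (exposed), n₀ᵢ = cᵢ+dᵢ (unexposed), nᵢ = n₁ᵢ+n₀ᵢ.
Stratum 1 (Urban): n₁ = 391, n₀ = 3575, n = 3966; a·n₀/n = 217·3575/3966 = 195.6064; c·n₁/n = 1071·391/3966 = 105.5877
Stratum 2 (Rural): n₁ = 2790, n₀ = 2044, n = 4834; a·n₀/n = 1996·2044/4834 = 843.9851; c·n₁/n = 415·2790/4834 = 239.5221
RR_MH = (195.6064 + 843.9851) / (105.5877 + 239.5221) = 1039.5915 / 345.1099 = 3.01235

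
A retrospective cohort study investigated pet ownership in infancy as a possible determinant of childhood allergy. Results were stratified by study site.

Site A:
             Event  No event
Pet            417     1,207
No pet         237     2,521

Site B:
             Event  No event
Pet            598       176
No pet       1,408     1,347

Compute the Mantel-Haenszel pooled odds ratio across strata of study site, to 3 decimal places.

OR_MH = Σ(aᵢdᵢ/nᵢ) / Σ(bᵢcᵢ/nᵢ), where nᵢ is the stratum total.
Stratum 1 (Site A): n = 4382; a·d/n = 417·2521/4382 = 239.9035; b·c/n = 1207·237/4382 = 65.2805
Stratum 2 (Site B): n = 3529; a·d/n = 598·1347/3529 = 228.2533; b·c/n = 176·1408/3529 = 70.2205
OR_MH = (239.9035 + 228.2533) / (65.2805 + 70.2205) = 468.1568 / 135.5009 = 3.45501

3.455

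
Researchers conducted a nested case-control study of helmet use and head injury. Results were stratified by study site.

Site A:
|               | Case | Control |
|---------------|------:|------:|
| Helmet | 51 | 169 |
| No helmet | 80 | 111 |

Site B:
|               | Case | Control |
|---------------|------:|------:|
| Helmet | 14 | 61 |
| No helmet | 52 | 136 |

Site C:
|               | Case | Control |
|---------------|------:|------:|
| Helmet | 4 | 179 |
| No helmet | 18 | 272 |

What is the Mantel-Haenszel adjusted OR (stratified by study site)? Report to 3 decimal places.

0.450

OR_MH = Σ(aᵢdᵢ/nᵢ) / Σ(bᵢcᵢ/nᵢ), where nᵢ is the stratum total.
Stratum 1 (Site A): n = 411; a·d/n = 51·111/411 = 13.7737; b·c/n = 169·80/411 = 32.8954
Stratum 2 (Site B): n = 263; a·d/n = 14·136/263 = 7.2395; b·c/n = 61·52/263 = 12.0608
Stratum 3 (Site C): n = 473; a·d/n = 4·272/473 = 2.3002; b·c/n = 179·18/473 = 6.8118
OR_MH = (13.7737 + 7.2395 + 2.3002) / (32.8954 + 12.0608 + 6.8118) = 23.3135 / 51.7681 = 0.45034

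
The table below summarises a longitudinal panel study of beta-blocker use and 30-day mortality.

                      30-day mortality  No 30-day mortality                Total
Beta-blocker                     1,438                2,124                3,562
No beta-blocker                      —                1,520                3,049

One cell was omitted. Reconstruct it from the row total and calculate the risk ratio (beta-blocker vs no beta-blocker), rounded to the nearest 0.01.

The missing cell is in the unexposed row: 3049 − 1520 = 1529.
So a = 1438, b = 2124, c = 1529, d = 1520.
RR = [a/(a+b)] / [c/(c+d)] = (1438/3562) / (1529/3049) = 0.40371/0.50148 = 0.80504

0.81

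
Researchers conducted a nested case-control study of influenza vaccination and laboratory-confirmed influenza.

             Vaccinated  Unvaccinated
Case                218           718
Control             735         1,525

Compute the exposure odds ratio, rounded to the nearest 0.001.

0.630

Reading the table with exposure as columns: a = 218 (Vaccinated, case), b = 735 (Vaccinated, non-case), c = 718 (Unvaccinated, case), d = 1525.
OR = (a·d)/(b·c) = (218 × 1525) / (735 × 718) = 332450 / 527730 = 0.62996
Exposure is associated with lower odds of laboratory-confirmed influenza (OR = 0.63 < 1).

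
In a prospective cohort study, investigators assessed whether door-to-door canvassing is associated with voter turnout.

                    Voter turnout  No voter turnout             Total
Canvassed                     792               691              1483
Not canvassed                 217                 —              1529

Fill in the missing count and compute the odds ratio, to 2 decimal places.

The missing cell is in the unexposed row: 1529 − 217 = 1312.
So a = 792, b = 691, c = 217, d = 1312.
OR = (a·d)/(b·c) = (792 × 1312) / (691 × 217) = 1039104 / 149947 = 6.92981

6.93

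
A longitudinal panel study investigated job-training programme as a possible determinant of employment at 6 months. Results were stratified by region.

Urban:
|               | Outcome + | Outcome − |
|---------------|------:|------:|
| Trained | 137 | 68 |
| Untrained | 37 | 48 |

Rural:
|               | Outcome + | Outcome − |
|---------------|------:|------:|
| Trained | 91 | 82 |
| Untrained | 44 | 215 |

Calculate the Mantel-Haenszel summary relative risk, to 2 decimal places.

2.16

RR_MH = Σ(aᵢ·n₀ᵢ/nᵢ) / Σ(cᵢ·n₁ᵢ/nᵢ), with n₁ᵢ = aᵢ+bᵢ (exposed), n₀ᵢ = cᵢ+dᵢ (unexposed), nᵢ = n₁ᵢ+n₀ᵢ.
Stratum 1 (Urban): n₁ = 205, n₀ = 85, n = 290; a·n₀/n = 137·85/290 = 40.1552; c·n₁/n = 37·205/290 = 26.1552
Stratum 2 (Rural): n₁ = 173, n₀ = 259, n = 432; a·n₀/n = 91·259/432 = 54.5579; c·n₁/n = 44·173/432 = 17.6204
RR_MH = (40.1552 + 54.5579) / (26.1552 + 17.6204) = 94.7130 / 43.7755 = 2.16361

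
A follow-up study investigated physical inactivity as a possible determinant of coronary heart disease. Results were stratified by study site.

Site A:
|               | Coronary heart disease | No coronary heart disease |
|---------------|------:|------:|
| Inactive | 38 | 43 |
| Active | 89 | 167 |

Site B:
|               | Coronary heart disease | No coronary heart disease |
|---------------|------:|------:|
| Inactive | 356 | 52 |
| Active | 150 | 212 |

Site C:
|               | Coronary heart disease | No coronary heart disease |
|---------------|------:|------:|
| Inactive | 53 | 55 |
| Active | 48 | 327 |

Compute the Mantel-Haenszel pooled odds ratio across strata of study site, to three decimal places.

5.667

OR_MH = Σ(aᵢdᵢ/nᵢ) / Σ(bᵢcᵢ/nᵢ), where nᵢ is the stratum total.
Stratum 1 (Site A): n = 337; a·d/n = 38·167/337 = 18.8309; b·c/n = 43·89/337 = 11.3561
Stratum 2 (Site B): n = 770; a·d/n = 356·212/770 = 98.0156; b·c/n = 52·150/770 = 10.1299
Stratum 3 (Site C): n = 483; a·d/n = 53·327/483 = 35.8820; b·c/n = 55·48/483 = 5.4658
OR_MH = (18.8309 + 98.0156 + 35.8820) / (11.3561 + 10.1299 + 5.4658) = 152.7284 / 26.9518 = 5.66673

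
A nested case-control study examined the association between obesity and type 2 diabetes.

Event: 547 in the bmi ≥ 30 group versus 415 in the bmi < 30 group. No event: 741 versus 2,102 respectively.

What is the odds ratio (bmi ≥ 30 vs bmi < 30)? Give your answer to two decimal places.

3.74

From the description: a = 547, b = 741, c = 415, d = 2102.
OR = (a·d)/(b·c) = (547 × 2102) / (741 × 415) = 1149794 / 307515 = 3.73899
The odds of type 2 diabetes are about 3.74 times as high in the bmi ≥ 30 group.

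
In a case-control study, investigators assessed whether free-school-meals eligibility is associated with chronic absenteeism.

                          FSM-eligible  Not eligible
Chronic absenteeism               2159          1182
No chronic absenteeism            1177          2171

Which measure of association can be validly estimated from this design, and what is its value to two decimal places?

3.37

Reading the table with exposure as columns: a = 2159 (FSM-eligible, case), b = 1177 (FSM-eligible, non-case), c = 1182 (Not eligible, case), d = 2171.
This is a case-control study: participants were sampled on outcome status, so risks in the source population cannot be estimated directly — relative risk is not valid here. The odds ratio is the appropriate measure.
OR = (a·d)/(b·c) = (2159 × 2171) / (1177 × 1182) = 4687189 / 1391214 = 3.36914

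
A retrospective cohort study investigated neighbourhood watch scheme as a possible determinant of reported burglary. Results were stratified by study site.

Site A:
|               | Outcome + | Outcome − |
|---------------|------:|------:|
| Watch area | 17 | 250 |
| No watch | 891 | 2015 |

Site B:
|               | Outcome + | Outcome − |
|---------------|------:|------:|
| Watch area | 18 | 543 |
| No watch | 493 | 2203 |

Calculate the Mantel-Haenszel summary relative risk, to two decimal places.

0.19

RR_MH = Σ(aᵢ·n₀ᵢ/nᵢ) / Σ(cᵢ·n₁ᵢ/nᵢ), with n₁ᵢ = aᵢ+bᵢ (exposed), n₀ᵢ = cᵢ+dᵢ (unexposed), nᵢ = n₁ᵢ+n₀ᵢ.
Stratum 1 (Site A): n₁ = 267, n₀ = 2906, n = 3173; a·n₀/n = 17·2906/3173 = 15.5695; c·n₁/n = 891·267/3173 = 74.9754
Stratum 2 (Site B): n₁ = 561, n₀ = 2696, n = 3257; a·n₀/n = 18·2696/3257 = 14.8996; c·n₁/n = 493·561/3257 = 84.9165
RR_MH = (15.5695 + 14.8996) / (74.9754 + 84.9165) = 30.4691 / 159.8919 = 0.19056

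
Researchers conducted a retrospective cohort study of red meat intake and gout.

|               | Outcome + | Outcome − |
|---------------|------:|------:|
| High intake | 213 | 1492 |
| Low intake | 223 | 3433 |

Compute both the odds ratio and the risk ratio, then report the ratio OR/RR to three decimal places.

Cells: a = 213, b = 1492, c = 223, d = 3433.
OR = (213·3433)/(1492·223) = 731229/332716 = 2.19776
Risk in exposed = 213/1705 = 0.12493; risk in unexposed = 223/3656 = 0.06100; RR = 2.04813
OR/RR = 2.19776 / 2.04813 = 1.07306
The outcome is not rare, so the OR lies further from 1 than the RR.

1.073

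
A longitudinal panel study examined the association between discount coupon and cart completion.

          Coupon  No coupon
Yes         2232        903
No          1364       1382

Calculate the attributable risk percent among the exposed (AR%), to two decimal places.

Reading the table with exposure as columns: a = 2232 (Coupon, case), b = 1364 (Coupon, non-case), c = 903 (No coupon, case), d = 1382.
Risk in exposed = 2232/3596 = 0.62069; risk in unexposed = 903/2285 = 0.39519.
RR = 0.62069/0.39519 = 1.57063
AR% = (RR − 1)/RR × 100 = (1.57063 − 1)/1.57063 × 100 = 36.3311%

36.33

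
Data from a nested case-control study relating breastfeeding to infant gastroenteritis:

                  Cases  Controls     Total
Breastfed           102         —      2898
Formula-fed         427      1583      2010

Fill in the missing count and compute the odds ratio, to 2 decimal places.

The missing cell is in the exposed row: 2898 − 102 = 2796.
So a = 102, b = 2796, c = 427, d = 1583.
OR = (a·d)/(b·c) = (102 × 1583) / (2796 × 427) = 161466 / 1193892 = 0.13524

0.14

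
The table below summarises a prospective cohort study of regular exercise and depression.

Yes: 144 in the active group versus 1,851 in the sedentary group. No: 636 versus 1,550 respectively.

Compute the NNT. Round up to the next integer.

Risk in treated group = 144/780 = 0.18462; risk in control = 1851/3401 = 0.54425.
Absolute risk reduction = 0.54425 − 0.18462 = 0.35964
NNT = 1 / ARR = 1 / 0.35964 = 2.781 → round up → 3

3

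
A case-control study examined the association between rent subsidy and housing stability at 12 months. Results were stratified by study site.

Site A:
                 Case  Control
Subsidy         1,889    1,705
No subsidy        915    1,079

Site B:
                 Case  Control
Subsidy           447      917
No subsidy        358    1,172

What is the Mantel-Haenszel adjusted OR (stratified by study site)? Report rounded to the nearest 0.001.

1.390

OR_MH = Σ(aᵢdᵢ/nᵢ) / Σ(bᵢcᵢ/nᵢ), where nᵢ is the stratum total.
Stratum 1 (Site A): n = 5588; a·d/n = 1889·1079/5588 = 364.7514; b·c/n = 1705·915/5588 = 279.1831
Stratum 2 (Site B): n = 2894; a·d/n = 447·1172/2894 = 181.0242; b·c/n = 917·358/2894 = 113.4368
OR_MH = (364.7514 + 181.0242) / (279.1831 + 113.4368) = 545.7756 / 392.6198 = 1.39009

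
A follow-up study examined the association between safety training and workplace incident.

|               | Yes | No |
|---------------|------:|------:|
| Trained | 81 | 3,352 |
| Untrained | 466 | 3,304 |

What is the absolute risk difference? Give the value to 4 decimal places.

-0.1000

Cells: a = 81, b = 3352, c = 466, d = 3304.
Risk in exposed = 81/3433 = 0.023595; risk in unexposed = 466/3770 = 0.123607.
Risk difference = 0.023595 − 0.123607 = -0.100013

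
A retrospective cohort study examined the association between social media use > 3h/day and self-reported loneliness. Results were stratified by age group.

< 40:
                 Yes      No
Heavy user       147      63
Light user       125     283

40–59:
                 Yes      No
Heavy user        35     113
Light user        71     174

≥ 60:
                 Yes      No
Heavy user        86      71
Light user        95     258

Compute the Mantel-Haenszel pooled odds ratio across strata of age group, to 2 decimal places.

OR_MH = Σ(aᵢdᵢ/nᵢ) / Σ(bᵢcᵢ/nᵢ), where nᵢ is the stratum total.
Stratum 1 (< 40): n = 618; a·d/n = 147·283/618 = 67.3155; b·c/n = 63·125/618 = 12.7427
Stratum 2 (40–59): n = 393; a·d/n = 35·174/393 = 15.4962; b·c/n = 113·71/393 = 20.4148
Stratum 3 (≥ 60): n = 510; a·d/n = 86·258/510 = 43.5059; b·c/n = 71·95/510 = 13.2255
OR_MH = (67.3155 + 15.4962 + 43.5059) / (12.7427 + 20.4148 + 13.2255) = 126.3176 / 46.3830 = 2.72336

2.72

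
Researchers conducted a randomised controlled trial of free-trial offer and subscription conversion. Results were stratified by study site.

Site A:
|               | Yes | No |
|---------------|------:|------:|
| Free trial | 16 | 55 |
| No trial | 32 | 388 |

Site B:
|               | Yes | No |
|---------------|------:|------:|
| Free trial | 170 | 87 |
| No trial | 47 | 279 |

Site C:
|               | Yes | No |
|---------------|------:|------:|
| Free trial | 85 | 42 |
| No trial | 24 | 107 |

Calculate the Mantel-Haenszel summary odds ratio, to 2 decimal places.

OR_MH = Σ(aᵢdᵢ/nᵢ) / Σ(bᵢcᵢ/nᵢ), where nᵢ is the stratum total.
Stratum 1 (Site A): n = 491; a·d/n = 16·388/491 = 12.6436; b·c/n = 55·32/491 = 3.5845
Stratum 2 (Site B): n = 583; a·d/n = 170·279/583 = 81.3551; b·c/n = 87·47/583 = 7.0137
Stratum 3 (Site C): n = 258; a·d/n = 85·107/258 = 35.2519; b·c/n = 42·24/258 = 3.9070
OR_MH = (12.6436 + 81.3551 + 35.2519) / (3.5845 + 7.0137 + 3.9070) = 129.2506 / 14.5052 = 8.91063

8.91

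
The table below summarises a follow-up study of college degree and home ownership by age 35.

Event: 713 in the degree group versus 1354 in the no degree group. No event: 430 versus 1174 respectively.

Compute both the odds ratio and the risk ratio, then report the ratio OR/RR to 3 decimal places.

From the description: a = 713, b = 430, c = 1354, d = 1174.
OR = (713·1174)/(430·1354) = 837062/582220 = 1.43771
Risk in exposed = 713/1143 = 0.62380; risk in unexposed = 1354/2528 = 0.53560; RR = 1.16467
OR/RR = 1.43771 / 1.16467 = 1.23444
The outcome is not rare, so the OR lies further from 1 than the RR.

1.234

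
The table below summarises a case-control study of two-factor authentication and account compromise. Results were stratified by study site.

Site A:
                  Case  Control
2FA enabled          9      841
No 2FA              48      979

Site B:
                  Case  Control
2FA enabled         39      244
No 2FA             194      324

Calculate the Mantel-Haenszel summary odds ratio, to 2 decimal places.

OR_MH = Σ(aᵢdᵢ/nᵢ) / Σ(bᵢcᵢ/nᵢ), where nᵢ is the stratum total.
Stratum 1 (Site A): n = 1877; a·d/n = 9·979/1877 = 4.6942; b·c/n = 841·48/1877 = 21.5067
Stratum 2 (Site B): n = 801; a·d/n = 39·324/801 = 15.7753; b·c/n = 244·194/801 = 59.0961
OR_MH = (4.6942 + 15.7753) / (21.5067 + 59.0961) = 20.4695 / 80.6028 = 0.25395

0.25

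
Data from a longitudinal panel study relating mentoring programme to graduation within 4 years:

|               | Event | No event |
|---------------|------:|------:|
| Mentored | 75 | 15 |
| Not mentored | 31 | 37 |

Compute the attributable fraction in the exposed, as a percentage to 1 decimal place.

Cells: a = 75, b = 15, c = 31, d = 37.
Risk in exposed = 75/90 = 0.83333; risk in unexposed = 31/68 = 0.45588.
RR = 0.83333/0.45588 = 1.82796
AR% = (RR − 1)/RR × 100 = (1.82796 − 1)/1.82796 × 100 = 45.2941%

45.3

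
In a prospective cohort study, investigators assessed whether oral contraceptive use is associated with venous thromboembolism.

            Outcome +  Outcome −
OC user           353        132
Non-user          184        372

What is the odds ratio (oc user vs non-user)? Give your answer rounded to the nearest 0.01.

5.41

Cells: a = 353, b = 132, c = 184, d = 372.
OR = (a·d)/(b·c) = (353 × 372) / (132 × 184) = 131316 / 24288 = 5.40662
The odds of venous thromboembolism are about 5.41 times as high in the oc user group.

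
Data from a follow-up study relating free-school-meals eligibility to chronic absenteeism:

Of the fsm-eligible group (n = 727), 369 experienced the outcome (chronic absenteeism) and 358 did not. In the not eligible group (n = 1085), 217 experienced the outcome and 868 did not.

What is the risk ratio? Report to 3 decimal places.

2.538

From the description: a = 369, b = 358, c = 217, d = 868.
Risk in exposed = 369/727 = 0.50757; risk in unexposed = 217/1085 = 0.20000.
RR = 0.50757 / 0.20000 = 2.53783
The risk among the exposed is 2.54 times that among the unexposed.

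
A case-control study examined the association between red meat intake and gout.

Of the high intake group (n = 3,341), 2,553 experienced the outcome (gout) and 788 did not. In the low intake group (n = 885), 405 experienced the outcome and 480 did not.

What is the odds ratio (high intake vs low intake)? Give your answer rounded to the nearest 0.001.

From the description: a = 2553, b = 788, c = 405, d = 480.
OR = (a·d)/(b·c) = (2553 × 480) / (788 × 405) = 1225440 / 319140 = 3.83982
The odds of gout are about 3.84 times as high in the high intake group.

3.840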